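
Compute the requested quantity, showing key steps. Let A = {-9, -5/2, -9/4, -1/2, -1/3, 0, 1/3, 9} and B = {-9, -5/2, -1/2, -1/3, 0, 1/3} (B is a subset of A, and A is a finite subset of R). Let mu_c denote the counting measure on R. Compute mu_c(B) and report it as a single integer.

Counting measure assigns mu_c(E) = |E| (number of elements) when E is finite.
B has 6 element(s), so mu_c(B) = 6.

6


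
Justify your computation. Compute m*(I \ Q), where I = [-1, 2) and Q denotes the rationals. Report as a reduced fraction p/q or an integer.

The interval I = [-1, 2) has m(I) = 2 - (-1) = 3 (endpoints are measure-zero, so open/closed/half-open agree). Write I = (I cap Q) u (I \ Q). The rationals in I are countable, so m*(I cap Q) = 0 (cover each rational by intervals whose total length is arbitrarily small). By countable subadditivity m*(I) <= m*(I cap Q) + m*(I \ Q), hence m*(I \ Q) >= m(I) = 3. The reverse inequality m*(I \ Q) <= m*(I) = 3 is trivial since (I \ Q) is a subset of I. Therefore m*(I \ Q) = 3.

3


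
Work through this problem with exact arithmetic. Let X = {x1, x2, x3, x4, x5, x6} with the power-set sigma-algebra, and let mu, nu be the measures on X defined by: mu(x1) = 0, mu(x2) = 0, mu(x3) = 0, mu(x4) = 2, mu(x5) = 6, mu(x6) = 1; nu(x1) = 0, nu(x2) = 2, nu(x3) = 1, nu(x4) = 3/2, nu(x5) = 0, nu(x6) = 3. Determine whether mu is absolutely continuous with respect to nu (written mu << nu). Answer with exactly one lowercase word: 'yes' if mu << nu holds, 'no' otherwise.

mu << nu means: every nu-null measurable set is also mu-null; equivalently, for every atom x, if nu({x}) = 0 then mu({x}) = 0.
Checking each atom:
  x1: nu = 0, mu = 0 -> consistent with mu << nu.
  x2: nu = 2 > 0 -> no constraint.
  x3: nu = 1 > 0 -> no constraint.
  x4: nu = 3/2 > 0 -> no constraint.
  x5: nu = 0, mu = 6 > 0 -> violates mu << nu.
  x6: nu = 3 > 0 -> no constraint.
The atom(s) x5 violate the condition (nu = 0 but mu > 0). Therefore mu is NOT absolutely continuous w.r.t. nu.

no


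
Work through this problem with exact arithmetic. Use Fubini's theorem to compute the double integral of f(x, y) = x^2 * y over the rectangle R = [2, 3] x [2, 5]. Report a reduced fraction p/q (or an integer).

f(x, y) is a tensor product of a function of x and a function of y, and both factors are bounded continuous (hence Lebesgue integrable) on the rectangle, so Fubini's theorem applies:
  integral_R f d(m x m) = (integral_a1^b1 x^2 dx) * (integral_a2^b2 y dy).
Inner integral in x: integral_{2}^{3} x^2 dx = (3^3 - 2^3)/3
  = 19/3.
Inner integral in y: integral_{2}^{5} y dy = (5^2 - 2^2)/2
  = 21/2.
Product: (19/3) * (21/2) = 133/2.

133/2


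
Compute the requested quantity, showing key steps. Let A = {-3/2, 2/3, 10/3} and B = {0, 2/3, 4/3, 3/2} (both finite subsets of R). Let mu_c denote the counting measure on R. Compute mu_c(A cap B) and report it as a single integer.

Counting measure on a finite set equals cardinality. mu_c(A cap B) = |A cap B| (elements appearing in both).
Enumerating the elements of A that also lie in B gives 1 element(s).
So mu_c(A cap B) = 1.

1


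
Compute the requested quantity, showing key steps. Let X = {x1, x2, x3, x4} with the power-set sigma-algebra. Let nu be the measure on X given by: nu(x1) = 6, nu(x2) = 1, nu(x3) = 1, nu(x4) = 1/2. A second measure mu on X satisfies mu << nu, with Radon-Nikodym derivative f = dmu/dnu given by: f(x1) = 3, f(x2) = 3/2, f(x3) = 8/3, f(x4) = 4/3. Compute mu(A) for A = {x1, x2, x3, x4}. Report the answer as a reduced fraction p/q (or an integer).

By the defining property of the Radon-Nikodym derivative, for every measurable set A,
  mu(A) = integral_A f dnu.
Since nu is a discrete measure concentrated on the atoms of X, the integral over A reduces to the sum
  mu(A) = sum_{x in A} f(x) * nu({x}).
Computing each term:
  x1: f(x1) * nu(x1) = 3 * 6 = 18.
  x2: f(x2) * nu(x2) = 3/2 * 1 = 3/2.
  x3: f(x3) * nu(x3) = 8/3 * 1 = 8/3.
  x4: f(x4) * nu(x4) = 4/3 * 1/2 = 2/3.
Summing: mu(A) = 18 + 3/2 + 8/3 + 2/3 = 137/6.

137/6


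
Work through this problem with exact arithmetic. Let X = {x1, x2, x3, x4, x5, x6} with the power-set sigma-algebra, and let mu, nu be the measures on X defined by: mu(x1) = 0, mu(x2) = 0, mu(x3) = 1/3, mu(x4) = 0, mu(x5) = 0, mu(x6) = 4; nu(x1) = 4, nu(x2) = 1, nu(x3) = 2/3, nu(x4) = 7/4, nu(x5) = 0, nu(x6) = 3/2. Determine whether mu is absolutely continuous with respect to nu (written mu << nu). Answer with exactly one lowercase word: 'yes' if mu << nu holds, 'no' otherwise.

mu << nu means: every nu-null measurable set is also mu-null; equivalently, for every atom x, if nu({x}) = 0 then mu({x}) = 0.
Checking each atom:
  x1: nu = 4 > 0 -> no constraint.
  x2: nu = 1 > 0 -> no constraint.
  x3: nu = 2/3 > 0 -> no constraint.
  x4: nu = 7/4 > 0 -> no constraint.
  x5: nu = 0, mu = 0 -> consistent with mu << nu.
  x6: nu = 3/2 > 0 -> no constraint.
No atom violates the condition. Therefore mu << nu.

yes


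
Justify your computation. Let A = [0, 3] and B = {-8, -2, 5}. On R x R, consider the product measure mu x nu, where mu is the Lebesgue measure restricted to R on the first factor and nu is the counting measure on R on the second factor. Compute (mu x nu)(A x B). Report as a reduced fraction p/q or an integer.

For a measurable rectangle A x B, the product measure satisfies
  (mu x nu)(A x B) = mu(A) * nu(B).
  mu(A) = 3.
  nu(B) = 3.
  (mu x nu)(A x B) = 3 * 3 = 9.

9


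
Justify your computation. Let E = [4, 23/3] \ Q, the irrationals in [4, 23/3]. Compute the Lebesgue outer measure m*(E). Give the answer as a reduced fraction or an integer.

The interval I = [4, 23/3] has m(I) = 23/3 - 4 = 11/3 (endpoints are measure-zero, so open/closed/half-open agree). Write I = (I cap Q) u (I \ Q). The rationals in I are countable, so m*(I cap Q) = 0 (cover each rational by intervals whose total length is arbitrarily small). By countable subadditivity m*(I) <= m*(I cap Q) + m*(I \ Q), hence m*(I \ Q) >= m(I) = 11/3. The reverse inequality m*(I \ Q) <= m*(I) = 11/3 is trivial since (I \ Q) is a subset of I. Therefore m*(I \ Q) = 11/3.

11/3


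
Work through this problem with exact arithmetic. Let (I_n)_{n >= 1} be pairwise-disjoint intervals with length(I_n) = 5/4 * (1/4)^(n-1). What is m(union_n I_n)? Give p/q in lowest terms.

By countable additivity of the Lebesgue measure on pairwise disjoint measurable sets,
  m(union_{n >= 1} I_n) = sum_{n >= 1} m(I_n) = sum_{n >= 1} a * r^(n-1),
  with a = 5/4 and r = 1/4.
Since 0 < r = 1/4 < 1, the geometric series converges:
  sum_{n >= 1} a * r^(n-1) = a / (1 - r).
  = 5/4 / (1 - 1/4)
  = 5/4 / (3/4)
  = 5/3.

5/3


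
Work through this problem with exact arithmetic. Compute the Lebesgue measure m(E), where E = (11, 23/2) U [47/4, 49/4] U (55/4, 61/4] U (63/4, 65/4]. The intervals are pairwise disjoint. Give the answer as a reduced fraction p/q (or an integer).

For pairwise disjoint intervals, m(union_i I_i) = sum_i m(I_i),
and m is invariant under swapping open/closed endpoints (single points have measure 0).
So m(E) = sum_i (b_i - a_i).
  I_1 has length 23/2 - 11 = 1/2.
  I_2 has length 49/4 - 47/4 = 1/2.
  I_3 has length 61/4 - 55/4 = 3/2.
  I_4 has length 65/4 - 63/4 = 1/2.
Summing:
  m(E) = 1/2 + 1/2 + 3/2 + 1/2 = 3.

3


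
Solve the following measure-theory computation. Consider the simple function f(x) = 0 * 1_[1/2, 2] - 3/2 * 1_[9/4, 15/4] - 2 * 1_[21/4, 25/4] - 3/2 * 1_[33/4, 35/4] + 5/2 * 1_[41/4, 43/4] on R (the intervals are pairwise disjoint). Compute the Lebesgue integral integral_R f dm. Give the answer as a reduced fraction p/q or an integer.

For a simple function f = sum_i c_i * 1_{A_i} with disjoint A_i,
  integral f dm = sum_i c_i * m(A_i).
Lengths of the A_i:
  m(A_1) = 2 - 1/2 = 3/2.
  m(A_2) = 15/4 - 9/4 = 3/2.
  m(A_3) = 25/4 - 21/4 = 1.
  m(A_4) = 35/4 - 33/4 = 1/2.
  m(A_5) = 43/4 - 41/4 = 1/2.
Contributions c_i * m(A_i):
  (0) * (3/2) = 0.
  (-3/2) * (3/2) = -9/4.
  (-2) * (1) = -2.
  (-3/2) * (1/2) = -3/4.
  (5/2) * (1/2) = 5/4.
Total: 0 - 9/4 - 2 - 3/4 + 5/4 = -15/4.

-15/4


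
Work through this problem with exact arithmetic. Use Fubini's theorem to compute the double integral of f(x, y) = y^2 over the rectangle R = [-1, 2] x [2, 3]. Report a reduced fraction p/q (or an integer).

f(x, y) is a tensor product of a function of x and a function of y, and both factors are bounded continuous (hence Lebesgue integrable) on the rectangle, so Fubini's theorem applies:
  integral_R f d(m x m) = (integral_a1^b1 1 dx) * (integral_a2^b2 y^2 dy).
Inner integral in x: integral_{-1}^{2} 1 dx = (2^1 - (-1)^1)/1
  = 3.
Inner integral in y: integral_{2}^{3} y^2 dy = (3^3 - 2^3)/3
  = 19/3.
Product: (3) * (19/3) = 19.

19


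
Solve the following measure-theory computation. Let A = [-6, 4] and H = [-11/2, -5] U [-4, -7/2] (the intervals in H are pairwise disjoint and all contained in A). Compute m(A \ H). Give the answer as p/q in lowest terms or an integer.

The ambient interval has length m(A) = 4 - (-6) = 10.
Since the holes are disjoint and sit inside A, by finite additivity
  m(H) = sum_i (b_i - a_i), and m(A \ H) = m(A) - m(H).
Computing the hole measures:
  m(H_1) = -5 - (-11/2) = 1/2.
  m(H_2) = -7/2 - (-4) = 1/2.
Summed: m(H) = 1/2 + 1/2 = 1.
So m(A \ H) = 10 - 1 = 9.

9


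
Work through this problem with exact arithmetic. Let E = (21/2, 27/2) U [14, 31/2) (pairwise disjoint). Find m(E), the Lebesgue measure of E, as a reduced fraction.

For pairwise disjoint intervals, m(union_i I_i) = sum_i m(I_i),
and m is invariant under swapping open/closed endpoints (single points have measure 0).
So m(E) = sum_i (b_i - a_i).
  I_1 has length 27/2 - 21/2 = 3.
  I_2 has length 31/2 - 14 = 3/2.
Summing:
  m(E) = 3 + 3/2 = 9/2.

9/2


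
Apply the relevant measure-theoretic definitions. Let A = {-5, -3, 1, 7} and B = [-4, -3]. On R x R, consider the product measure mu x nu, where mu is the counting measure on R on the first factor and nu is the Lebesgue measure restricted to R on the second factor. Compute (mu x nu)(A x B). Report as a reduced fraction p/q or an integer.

For a measurable rectangle A x B, the product measure satisfies
  (mu x nu)(A x B) = mu(A) * nu(B).
  mu(A) = 4.
  nu(B) = 1.
  (mu x nu)(A x B) = 4 * 1 = 4.

4


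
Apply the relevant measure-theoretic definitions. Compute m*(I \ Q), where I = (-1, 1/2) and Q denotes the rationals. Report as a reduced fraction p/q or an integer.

The interval I = (-1, 1/2) has m(I) = 1/2 - (-1) = 3/2 (endpoints are measure-zero, so open/closed/half-open agree). Write I = (I cap Q) u (I \ Q). The rationals in I are countable, so m*(I cap Q) = 0 (cover each rational by intervals whose total length is arbitrarily small). By countable subadditivity m*(I) <= m*(I cap Q) + m*(I \ Q), hence m*(I \ Q) >= m(I) = 3/2. The reverse inequality m*(I \ Q) <= m*(I) = 3/2 is trivial since (I \ Q) is a subset of I. Therefore m*(I \ Q) = 3/2.

3/2


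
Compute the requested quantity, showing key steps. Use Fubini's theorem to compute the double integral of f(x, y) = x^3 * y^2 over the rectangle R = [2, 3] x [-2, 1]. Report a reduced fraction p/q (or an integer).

f(x, y) is a tensor product of a function of x and a function of y, and both factors are bounded continuous (hence Lebesgue integrable) on the rectangle, so Fubini's theorem applies:
  integral_R f d(m x m) = (integral_a1^b1 x^3 dx) * (integral_a2^b2 y^2 dy).
Inner integral in x: integral_{2}^{3} x^3 dx = (3^4 - 2^4)/4
  = 65/4.
Inner integral in y: integral_{-2}^{1} y^2 dy = (1^3 - (-2)^3)/3
  = 3.
Product: (65/4) * (3) = 195/4.

195/4


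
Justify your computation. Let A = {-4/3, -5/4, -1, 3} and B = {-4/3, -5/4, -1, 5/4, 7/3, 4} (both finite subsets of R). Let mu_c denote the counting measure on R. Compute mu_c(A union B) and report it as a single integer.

Counting measure on a finite set equals cardinality. By inclusion-exclusion, |A union B| = |A| + |B| - |A cap B|.
|A| = 4, |B| = 6, |A cap B| = 3.
So mu_c(A union B) = 4 + 6 - 3 = 7.

7


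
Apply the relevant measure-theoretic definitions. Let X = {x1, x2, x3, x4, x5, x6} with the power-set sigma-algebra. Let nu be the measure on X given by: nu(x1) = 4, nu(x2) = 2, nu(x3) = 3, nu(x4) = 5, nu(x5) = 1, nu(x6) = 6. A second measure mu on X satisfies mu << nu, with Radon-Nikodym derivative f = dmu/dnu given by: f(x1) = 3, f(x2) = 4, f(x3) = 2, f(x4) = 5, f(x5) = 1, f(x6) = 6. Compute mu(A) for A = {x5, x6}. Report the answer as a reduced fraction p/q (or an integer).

By the defining property of the Radon-Nikodym derivative, for every measurable set A,
  mu(A) = integral_A f dnu.
Since nu is a discrete measure concentrated on the atoms of X, the integral over A reduces to the sum
  mu(A) = sum_{x in A} f(x) * nu({x}).
Computing each term:
  x5: f(x5) * nu(x5) = 1 * 1 = 1.
  x6: f(x6) * nu(x6) = 6 * 6 = 36.
Summing: mu(A) = 1 + 36 = 37.

37


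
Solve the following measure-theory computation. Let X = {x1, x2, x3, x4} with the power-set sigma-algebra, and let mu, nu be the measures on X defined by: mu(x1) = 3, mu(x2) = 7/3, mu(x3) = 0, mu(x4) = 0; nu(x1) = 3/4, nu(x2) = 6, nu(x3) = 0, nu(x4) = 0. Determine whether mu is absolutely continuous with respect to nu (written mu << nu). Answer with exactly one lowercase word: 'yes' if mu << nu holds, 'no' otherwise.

mu << nu means: every nu-null measurable set is also mu-null; equivalently, for every atom x, if nu({x}) = 0 then mu({x}) = 0.
Checking each atom:
  x1: nu = 3/4 > 0 -> no constraint.
  x2: nu = 6 > 0 -> no constraint.
  x3: nu = 0, mu = 0 -> consistent with mu << nu.
  x4: nu = 0, mu = 0 -> consistent with mu << nu.
No atom violates the condition. Therefore mu << nu.

yes


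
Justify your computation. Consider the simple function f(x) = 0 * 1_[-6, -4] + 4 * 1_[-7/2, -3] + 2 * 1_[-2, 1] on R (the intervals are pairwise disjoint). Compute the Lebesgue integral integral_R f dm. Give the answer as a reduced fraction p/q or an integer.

For a simple function f = sum_i c_i * 1_{A_i} with disjoint A_i,
  integral f dm = sum_i c_i * m(A_i).
Lengths of the A_i:
  m(A_1) = -4 - (-6) = 2.
  m(A_2) = -3 - (-7/2) = 1/2.
  m(A_3) = 1 - (-2) = 3.
Contributions c_i * m(A_i):
  (0) * (2) = 0.
  (4) * (1/2) = 2.
  (2) * (3) = 6.
Total: 0 + 2 + 6 = 8.

8


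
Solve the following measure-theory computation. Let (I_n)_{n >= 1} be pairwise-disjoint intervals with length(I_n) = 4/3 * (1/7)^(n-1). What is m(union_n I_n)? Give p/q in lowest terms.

By countable additivity of the Lebesgue measure on pairwise disjoint measurable sets,
  m(union_{n >= 1} I_n) = sum_{n >= 1} m(I_n) = sum_{n >= 1} a * r^(n-1),
  with a = 4/3 and r = 1/7.
Since 0 < r = 1/7 < 1, the geometric series converges:
  sum_{n >= 1} a * r^(n-1) = a / (1 - r).
  = 4/3 / (1 - 1/7)
  = 4/3 / (6/7)
  = 14/9.

14/9


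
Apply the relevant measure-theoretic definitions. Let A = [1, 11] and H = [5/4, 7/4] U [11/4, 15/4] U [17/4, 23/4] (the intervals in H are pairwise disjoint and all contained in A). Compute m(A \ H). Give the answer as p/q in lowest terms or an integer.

The ambient interval has length m(A) = 11 - 1 = 10.
Since the holes are disjoint and sit inside A, by finite additivity
  m(H) = sum_i (b_i - a_i), and m(A \ H) = m(A) - m(H).
Computing the hole measures:
  m(H_1) = 7/4 - 5/4 = 1/2.
  m(H_2) = 15/4 - 11/4 = 1.
  m(H_3) = 23/4 - 17/4 = 3/2.
Summed: m(H) = 1/2 + 1 + 3/2 = 3.
So m(A \ H) = 10 - 3 = 7.

7


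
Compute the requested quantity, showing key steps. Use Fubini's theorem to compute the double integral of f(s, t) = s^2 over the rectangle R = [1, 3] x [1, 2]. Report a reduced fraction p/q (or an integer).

f(s, t) is a tensor product of a function of s and a function of t, and both factors are bounded continuous (hence Lebesgue integrable) on the rectangle, so Fubini's theorem applies:
  integral_R f d(m x m) = (integral_a1^b1 s^2 ds) * (integral_a2^b2 1 dt).
Inner integral in s: integral_{1}^{3} s^2 ds = (3^3 - 1^3)/3
  = 26/3.
Inner integral in t: integral_{1}^{2} 1 dt = (2^1 - 1^1)/1
  = 1.
Product: (26/3) * (1) = 26/3.

26/3


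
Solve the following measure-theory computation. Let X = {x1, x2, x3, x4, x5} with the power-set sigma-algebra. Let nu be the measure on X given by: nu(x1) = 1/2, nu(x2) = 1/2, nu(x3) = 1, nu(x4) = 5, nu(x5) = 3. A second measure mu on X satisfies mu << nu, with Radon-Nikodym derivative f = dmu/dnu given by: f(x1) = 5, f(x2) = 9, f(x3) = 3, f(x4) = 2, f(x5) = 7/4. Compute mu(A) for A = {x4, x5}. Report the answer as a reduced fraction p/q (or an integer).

By the defining property of the Radon-Nikodym derivative, for every measurable set A,
  mu(A) = integral_A f dnu.
Since nu is a discrete measure concentrated on the atoms of X, the integral over A reduces to the sum
  mu(A) = sum_{x in A} f(x) * nu({x}).
Computing each term:
  x4: f(x4) * nu(x4) = 2 * 5 = 10.
  x5: f(x5) * nu(x5) = 7/4 * 3 = 21/4.
Summing: mu(A) = 10 + 21/4 = 61/4.

61/4


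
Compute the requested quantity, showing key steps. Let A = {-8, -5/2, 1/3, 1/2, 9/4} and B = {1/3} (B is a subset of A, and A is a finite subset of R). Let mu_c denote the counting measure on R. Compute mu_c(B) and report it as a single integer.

Counting measure assigns mu_c(E) = |E| (number of elements) when E is finite.
B has 1 element(s), so mu_c(B) = 1.

1


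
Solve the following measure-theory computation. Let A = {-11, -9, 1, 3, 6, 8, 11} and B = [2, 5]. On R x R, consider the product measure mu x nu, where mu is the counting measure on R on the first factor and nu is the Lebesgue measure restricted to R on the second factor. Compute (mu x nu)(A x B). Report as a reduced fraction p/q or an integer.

For a measurable rectangle A x B, the product measure satisfies
  (mu x nu)(A x B) = mu(A) * nu(B).
  mu(A) = 7.
  nu(B) = 3.
  (mu x nu)(A x B) = 7 * 3 = 21.

21


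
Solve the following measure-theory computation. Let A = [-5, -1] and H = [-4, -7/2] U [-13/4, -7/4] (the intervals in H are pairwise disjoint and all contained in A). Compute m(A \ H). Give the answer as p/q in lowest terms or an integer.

The ambient interval has length m(A) = -1 - (-5) = 4.
Since the holes are disjoint and sit inside A, by finite additivity
  m(H) = sum_i (b_i - a_i), and m(A \ H) = m(A) - m(H).
Computing the hole measures:
  m(H_1) = -7/2 - (-4) = 1/2.
  m(H_2) = -7/4 - (-13/4) = 3/2.
Summed: m(H) = 1/2 + 3/2 = 2.
So m(A \ H) = 4 - 2 = 2.

2


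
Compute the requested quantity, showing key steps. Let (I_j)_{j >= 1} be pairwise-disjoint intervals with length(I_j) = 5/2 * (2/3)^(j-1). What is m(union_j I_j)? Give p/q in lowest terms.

By countable additivity of the Lebesgue measure on pairwise disjoint measurable sets,
  m(union_{j >= 1} I_j) = sum_{j >= 1} m(I_j) = sum_{j >= 1} a * r^(j-1),
  with a = 5/2 and r = 2/3.
Since 0 < r = 2/3 < 1, the geometric series converges:
  sum_{j >= 1} a * r^(j-1) = a / (1 - r).
  = 5/2 / (1 - 2/3)
  = 5/2 / (1/3)
  = 15/2.

15/2


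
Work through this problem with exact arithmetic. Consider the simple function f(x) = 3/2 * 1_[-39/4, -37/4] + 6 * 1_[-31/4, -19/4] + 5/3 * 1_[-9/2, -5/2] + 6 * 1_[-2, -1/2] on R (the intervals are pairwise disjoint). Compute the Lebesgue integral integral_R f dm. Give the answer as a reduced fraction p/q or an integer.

For a simple function f = sum_i c_i * 1_{A_i} with disjoint A_i,
  integral f dm = sum_i c_i * m(A_i).
Lengths of the A_i:
  m(A_1) = -37/4 - (-39/4) = 1/2.
  m(A_2) = -19/4 - (-31/4) = 3.
  m(A_3) = -5/2 - (-9/2) = 2.
  m(A_4) = -1/2 - (-2) = 3/2.
Contributions c_i * m(A_i):
  (3/2) * (1/2) = 3/4.
  (6) * (3) = 18.
  (5/3) * (2) = 10/3.
  (6) * (3/2) = 9.
Total: 3/4 + 18 + 10/3 + 9 = 373/12.

373/12


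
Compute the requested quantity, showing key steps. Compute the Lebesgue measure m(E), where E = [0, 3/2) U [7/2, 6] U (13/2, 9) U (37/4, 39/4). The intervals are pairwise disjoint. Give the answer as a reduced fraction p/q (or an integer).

For pairwise disjoint intervals, m(union_i I_i) = sum_i m(I_i),
and m is invariant under swapping open/closed endpoints (single points have measure 0).
So m(E) = sum_i (b_i - a_i).
  I_1 has length 3/2 - 0 = 3/2.
  I_2 has length 6 - 7/2 = 5/2.
  I_3 has length 9 - 13/2 = 5/2.
  I_4 has length 39/4 - 37/4 = 1/2.
Summing:
  m(E) = 3/2 + 5/2 + 5/2 + 1/2 = 7.

7


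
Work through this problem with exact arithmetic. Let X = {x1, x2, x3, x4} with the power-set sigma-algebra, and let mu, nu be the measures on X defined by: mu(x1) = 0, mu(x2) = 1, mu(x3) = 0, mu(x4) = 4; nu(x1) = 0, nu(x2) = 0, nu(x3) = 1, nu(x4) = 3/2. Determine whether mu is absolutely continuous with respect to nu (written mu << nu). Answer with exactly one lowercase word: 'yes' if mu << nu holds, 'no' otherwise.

mu << nu means: every nu-null measurable set is also mu-null; equivalently, for every atom x, if nu({x}) = 0 then mu({x}) = 0.
Checking each atom:
  x1: nu = 0, mu = 0 -> consistent with mu << nu.
  x2: nu = 0, mu = 1 > 0 -> violates mu << nu.
  x3: nu = 1 > 0 -> no constraint.
  x4: nu = 3/2 > 0 -> no constraint.
The atom(s) x2 violate the condition (nu = 0 but mu > 0). Therefore mu is NOT absolutely continuous w.r.t. nu.

no


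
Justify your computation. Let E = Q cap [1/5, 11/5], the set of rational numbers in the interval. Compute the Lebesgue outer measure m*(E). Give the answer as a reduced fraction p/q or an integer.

The set Q cap [1/5, 11/5] is countable (a subset of the countable set Q). Lebesgue outer measure of any countable set is 0: each singleton {q} has m*({q}) = 0, and by countable subadditivity m*(union_k {q_k}) <= sum_k m*({q_k}) = sum_k 0 = 0. The reverse inequality m*(E) >= 0 is automatic. So m*(Q cap [1/5, 11/5]) = 0.

0


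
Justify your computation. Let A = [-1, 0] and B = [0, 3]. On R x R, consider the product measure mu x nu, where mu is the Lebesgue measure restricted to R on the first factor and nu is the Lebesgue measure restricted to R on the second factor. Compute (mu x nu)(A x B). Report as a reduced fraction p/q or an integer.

For a measurable rectangle A x B, the product measure satisfies
  (mu x nu)(A x B) = mu(A) * nu(B).
  mu(A) = 1.
  nu(B) = 3.
  (mu x nu)(A x B) = 1 * 3 = 3.

3


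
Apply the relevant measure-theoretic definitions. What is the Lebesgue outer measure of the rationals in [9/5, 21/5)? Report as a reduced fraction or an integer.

The set Q cap [9/5, 21/5) is countable (a subset of the countable set Q). Lebesgue outer measure of any countable set is 0: each singleton {q} has m*({q}) = 0, and by countable subadditivity m*(union_k {q_k}) <= sum_k m*({q_k}) = sum_k 0 = 0. The reverse inequality m*(E) >= 0 is automatic. So m*(Q cap [9/5, 21/5)) = 0.

0


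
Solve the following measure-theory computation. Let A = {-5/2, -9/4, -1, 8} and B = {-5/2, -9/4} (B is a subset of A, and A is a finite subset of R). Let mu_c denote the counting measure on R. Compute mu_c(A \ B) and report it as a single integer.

Counting measure assigns mu_c(E) = |E| (number of elements) when E is finite. For B subset A, A \ B is the set of elements of A not in B, so |A \ B| = |A| - |B|.
|A| = 4, |B| = 2, so mu_c(A \ B) = 4 - 2 = 2.

2


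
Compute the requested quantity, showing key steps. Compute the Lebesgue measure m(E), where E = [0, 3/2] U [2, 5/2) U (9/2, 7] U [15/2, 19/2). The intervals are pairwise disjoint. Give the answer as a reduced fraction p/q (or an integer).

For pairwise disjoint intervals, m(union_i I_i) = sum_i m(I_i),
and m is invariant under swapping open/closed endpoints (single points have measure 0).
So m(E) = sum_i (b_i - a_i).
  I_1 has length 3/2 - 0 = 3/2.
  I_2 has length 5/2 - 2 = 1/2.
  I_3 has length 7 - 9/2 = 5/2.
  I_4 has length 19/2 - 15/2 = 2.
Summing:
  m(E) = 3/2 + 1/2 + 5/2 + 2 = 13/2.

13/2


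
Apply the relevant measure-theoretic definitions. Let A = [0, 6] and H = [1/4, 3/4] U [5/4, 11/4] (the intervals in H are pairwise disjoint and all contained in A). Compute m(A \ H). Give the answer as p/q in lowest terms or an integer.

The ambient interval has length m(A) = 6 - 0 = 6.
Since the holes are disjoint and sit inside A, by finite additivity
  m(H) = sum_i (b_i - a_i), and m(A \ H) = m(A) - m(H).
Computing the hole measures:
  m(H_1) = 3/4 - 1/4 = 1/2.
  m(H_2) = 11/4 - 5/4 = 3/2.
Summed: m(H) = 1/2 + 3/2 = 2.
So m(A \ H) = 6 - 2 = 4.

4


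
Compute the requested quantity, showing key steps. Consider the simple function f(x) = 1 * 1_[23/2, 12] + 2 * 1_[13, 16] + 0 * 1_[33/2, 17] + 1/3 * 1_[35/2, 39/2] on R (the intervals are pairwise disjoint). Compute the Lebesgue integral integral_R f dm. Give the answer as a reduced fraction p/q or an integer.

For a simple function f = sum_i c_i * 1_{A_i} with disjoint A_i,
  integral f dm = sum_i c_i * m(A_i).
Lengths of the A_i:
  m(A_1) = 12 - 23/2 = 1/2.
  m(A_2) = 16 - 13 = 3.
  m(A_3) = 17 - 33/2 = 1/2.
  m(A_4) = 39/2 - 35/2 = 2.
Contributions c_i * m(A_i):
  (1) * (1/2) = 1/2.
  (2) * (3) = 6.
  (0) * (1/2) = 0.
  (1/3) * (2) = 2/3.
Total: 1/2 + 6 + 0 + 2/3 = 43/6.

43/6


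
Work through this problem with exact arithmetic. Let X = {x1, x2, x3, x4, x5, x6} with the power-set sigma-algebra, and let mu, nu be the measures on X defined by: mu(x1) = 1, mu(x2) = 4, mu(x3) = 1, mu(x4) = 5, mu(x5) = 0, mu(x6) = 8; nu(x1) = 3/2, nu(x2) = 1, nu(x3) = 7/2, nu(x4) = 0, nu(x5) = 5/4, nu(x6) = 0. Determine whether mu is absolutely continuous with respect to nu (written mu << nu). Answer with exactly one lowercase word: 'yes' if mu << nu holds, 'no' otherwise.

mu << nu means: every nu-null measurable set is also mu-null; equivalently, for every atom x, if nu({x}) = 0 then mu({x}) = 0.
Checking each atom:
  x1: nu = 3/2 > 0 -> no constraint.
  x2: nu = 1 > 0 -> no constraint.
  x3: nu = 7/2 > 0 -> no constraint.
  x4: nu = 0, mu = 5 > 0 -> violates mu << nu.
  x5: nu = 5/4 > 0 -> no constraint.
  x6: nu = 0, mu = 8 > 0 -> violates mu << nu.
The atom(s) x4, x6 violate the condition (nu = 0 but mu > 0). Therefore mu is NOT absolutely continuous w.r.t. nu.

no


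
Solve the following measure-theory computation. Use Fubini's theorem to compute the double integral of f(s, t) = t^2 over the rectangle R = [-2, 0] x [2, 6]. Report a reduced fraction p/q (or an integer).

f(s, t) is a tensor product of a function of s and a function of t, and both factors are bounded continuous (hence Lebesgue integrable) on the rectangle, so Fubini's theorem applies:
  integral_R f d(m x m) = (integral_a1^b1 1 ds) * (integral_a2^b2 t^2 dt).
Inner integral in s: integral_{-2}^{0} 1 ds = (0^1 - (-2)^1)/1
  = 2.
Inner integral in t: integral_{2}^{6} t^2 dt = (6^3 - 2^3)/3
  = 208/3.
Product: (2) * (208/3) = 416/3.

416/3


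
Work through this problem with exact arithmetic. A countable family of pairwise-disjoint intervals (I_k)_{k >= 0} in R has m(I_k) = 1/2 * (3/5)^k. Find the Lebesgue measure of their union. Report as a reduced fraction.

By countable additivity of the Lebesgue measure on pairwise disjoint measurable sets,
  m(union_{k >= 0} I_k) = sum_{k >= 0} m(I_k) = sum_{k >= 0} a * r^k,
  with a = 1/2 and r = 3/5.
Since 0 < r = 3/5 < 1, the geometric series converges:
  sum_{k >= 0} a * r^k = a / (1 - r).
  = 1/2 / (1 - 3/5)
  = 1/2 / (2/5)
  = 5/4.

5/4


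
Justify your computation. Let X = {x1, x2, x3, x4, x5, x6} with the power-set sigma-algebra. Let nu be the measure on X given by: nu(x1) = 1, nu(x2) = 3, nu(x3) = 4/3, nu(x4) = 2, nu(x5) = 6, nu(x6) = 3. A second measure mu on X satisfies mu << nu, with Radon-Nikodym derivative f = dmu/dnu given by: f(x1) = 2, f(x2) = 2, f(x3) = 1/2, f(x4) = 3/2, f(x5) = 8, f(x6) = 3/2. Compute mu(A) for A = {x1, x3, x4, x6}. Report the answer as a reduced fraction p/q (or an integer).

By the defining property of the Radon-Nikodym derivative, for every measurable set A,
  mu(A) = integral_A f dnu.
Since nu is a discrete measure concentrated on the atoms of X, the integral over A reduces to the sum
  mu(A) = sum_{x in A} f(x) * nu({x}).
Computing each term:
  x1: f(x1) * nu(x1) = 2 * 1 = 2.
  x3: f(x3) * nu(x3) = 1/2 * 4/3 = 2/3.
  x4: f(x4) * nu(x4) = 3/2 * 2 = 3.
  x6: f(x6) * nu(x6) = 3/2 * 3 = 9/2.
Summing: mu(A) = 2 + 2/3 + 3 + 9/2 = 61/6.

61/6


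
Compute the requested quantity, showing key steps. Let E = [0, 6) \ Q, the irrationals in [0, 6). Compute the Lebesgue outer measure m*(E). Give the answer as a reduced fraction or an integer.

The interval I = [0, 6) has m(I) = 6 - 0 = 6 (endpoints are measure-zero, so open/closed/half-open agree). Write I = (I cap Q) u (I \ Q). The rationals in I are countable, so m*(I cap Q) = 0 (cover each rational by intervals whose total length is arbitrarily small). By countable subadditivity m*(I) <= m*(I cap Q) + m*(I \ Q), hence m*(I \ Q) >= m(I) = 6. The reverse inequality m*(I \ Q) <= m*(I) = 6 is trivial since (I \ Q) is a subset of I. Therefore m*(I \ Q) = 6.

6


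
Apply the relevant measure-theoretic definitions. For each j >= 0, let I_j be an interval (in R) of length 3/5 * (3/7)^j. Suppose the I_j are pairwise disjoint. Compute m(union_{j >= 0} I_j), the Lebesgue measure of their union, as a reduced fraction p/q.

By countable additivity of the Lebesgue measure on pairwise disjoint measurable sets,
  m(union_{j >= 0} I_j) = sum_{j >= 0} m(I_j) = sum_{j >= 0} a * r^j,
  with a = 3/5 and r = 3/7.
Since 0 < r = 3/7 < 1, the geometric series converges:
  sum_{j >= 0} a * r^j = a / (1 - r).
  = 3/5 / (1 - 3/7)
  = 3/5 / (4/7)
  = 21/20.

21/20


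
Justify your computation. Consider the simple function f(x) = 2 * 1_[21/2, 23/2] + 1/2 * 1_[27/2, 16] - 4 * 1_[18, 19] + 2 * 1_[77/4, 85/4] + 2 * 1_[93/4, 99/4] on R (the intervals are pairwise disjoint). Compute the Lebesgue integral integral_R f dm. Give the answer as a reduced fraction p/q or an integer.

For a simple function f = sum_i c_i * 1_{A_i} with disjoint A_i,
  integral f dm = sum_i c_i * m(A_i).
Lengths of the A_i:
  m(A_1) = 23/2 - 21/2 = 1.
  m(A_2) = 16 - 27/2 = 5/2.
  m(A_3) = 19 - 18 = 1.
  m(A_4) = 85/4 - 77/4 = 2.
  m(A_5) = 99/4 - 93/4 = 3/2.
Contributions c_i * m(A_i):
  (2) * (1) = 2.
  (1/2) * (5/2) = 5/4.
  (-4) * (1) = -4.
  (2) * (2) = 4.
  (2) * (3/2) = 3.
Total: 2 + 5/4 - 4 + 4 + 3 = 25/4.

25/4


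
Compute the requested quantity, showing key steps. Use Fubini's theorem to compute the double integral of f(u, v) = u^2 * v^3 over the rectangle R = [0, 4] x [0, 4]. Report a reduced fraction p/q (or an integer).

f(u, v) is a tensor product of a function of u and a function of v, and both factors are bounded continuous (hence Lebesgue integrable) on the rectangle, so Fubini's theorem applies:
  integral_R f d(m x m) = (integral_a1^b1 u^2 du) * (integral_a2^b2 v^3 dv).
Inner integral in u: integral_{0}^{4} u^2 du = (4^3 - 0^3)/3
  = 64/3.
Inner integral in v: integral_{0}^{4} v^3 dv = (4^4 - 0^4)/4
  = 64.
Product: (64/3) * (64) = 4096/3.

4096/3


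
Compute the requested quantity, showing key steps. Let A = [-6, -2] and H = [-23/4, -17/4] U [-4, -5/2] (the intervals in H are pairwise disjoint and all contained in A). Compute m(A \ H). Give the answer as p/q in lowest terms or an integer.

The ambient interval has length m(A) = -2 - (-6) = 4.
Since the holes are disjoint and sit inside A, by finite additivity
  m(H) = sum_i (b_i - a_i), and m(A \ H) = m(A) - m(H).
Computing the hole measures:
  m(H_1) = -17/4 - (-23/4) = 3/2.
  m(H_2) = -5/2 - (-4) = 3/2.
Summed: m(H) = 3/2 + 3/2 = 3.
So m(A \ H) = 4 - 3 = 1.

1


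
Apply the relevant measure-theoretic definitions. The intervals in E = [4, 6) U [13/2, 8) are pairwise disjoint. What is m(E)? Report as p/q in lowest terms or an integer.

For pairwise disjoint intervals, m(union_i I_i) = sum_i m(I_i),
and m is invariant under swapping open/closed endpoints (single points have measure 0).
So m(E) = sum_i (b_i - a_i).
  I_1 has length 6 - 4 = 2.
  I_2 has length 8 - 13/2 = 3/2.
Summing:
  m(E) = 2 + 3/2 = 7/2.

7/2


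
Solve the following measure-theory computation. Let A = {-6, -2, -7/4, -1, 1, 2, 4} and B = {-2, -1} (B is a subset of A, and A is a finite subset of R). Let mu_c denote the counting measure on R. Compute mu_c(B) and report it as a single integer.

Counting measure assigns mu_c(E) = |E| (number of elements) when E is finite.
B has 2 element(s), so mu_c(B) = 2.

2


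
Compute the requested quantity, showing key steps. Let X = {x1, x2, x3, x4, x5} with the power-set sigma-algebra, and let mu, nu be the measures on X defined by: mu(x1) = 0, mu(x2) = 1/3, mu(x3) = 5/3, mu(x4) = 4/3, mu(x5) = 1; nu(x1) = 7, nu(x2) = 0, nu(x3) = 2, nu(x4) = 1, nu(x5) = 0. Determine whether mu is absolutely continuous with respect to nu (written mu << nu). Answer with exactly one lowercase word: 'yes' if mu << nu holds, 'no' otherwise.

mu << nu means: every nu-null measurable set is also mu-null; equivalently, for every atom x, if nu({x}) = 0 then mu({x}) = 0.
Checking each atom:
  x1: nu = 7 > 0 -> no constraint.
  x2: nu = 0, mu = 1/3 > 0 -> violates mu << nu.
  x3: nu = 2 > 0 -> no constraint.
  x4: nu = 1 > 0 -> no constraint.
  x5: nu = 0, mu = 1 > 0 -> violates mu << nu.
The atom(s) x2, x5 violate the condition (nu = 0 but mu > 0). Therefore mu is NOT absolutely continuous w.r.t. nu.

no


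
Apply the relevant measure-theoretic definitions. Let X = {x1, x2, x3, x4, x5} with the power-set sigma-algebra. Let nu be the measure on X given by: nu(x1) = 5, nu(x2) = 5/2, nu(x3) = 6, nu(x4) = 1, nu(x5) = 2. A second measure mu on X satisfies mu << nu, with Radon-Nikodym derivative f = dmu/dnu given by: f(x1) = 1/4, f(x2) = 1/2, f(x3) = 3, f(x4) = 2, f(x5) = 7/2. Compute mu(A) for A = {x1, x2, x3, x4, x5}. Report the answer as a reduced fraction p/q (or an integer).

By the defining property of the Radon-Nikodym derivative, for every measurable set A,
  mu(A) = integral_A f dnu.
Since nu is a discrete measure concentrated on the atoms of X, the integral over A reduces to the sum
  mu(A) = sum_{x in A} f(x) * nu({x}).
Computing each term:
  x1: f(x1) * nu(x1) = 1/4 * 5 = 5/4.
  x2: f(x2) * nu(x2) = 1/2 * 5/2 = 5/4.
  x3: f(x3) * nu(x3) = 3 * 6 = 18.
  x4: f(x4) * nu(x4) = 2 * 1 = 2.
  x5: f(x5) * nu(x5) = 7/2 * 2 = 7.
Summing: mu(A) = 5/4 + 5/4 + 18 + 2 + 7 = 59/2.

59/2


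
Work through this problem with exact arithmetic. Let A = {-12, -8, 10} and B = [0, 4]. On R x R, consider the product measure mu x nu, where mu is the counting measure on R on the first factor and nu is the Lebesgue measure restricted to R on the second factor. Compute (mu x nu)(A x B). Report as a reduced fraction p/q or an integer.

For a measurable rectangle A x B, the product measure satisfies
  (mu x nu)(A x B) = mu(A) * nu(B).
  mu(A) = 3.
  nu(B) = 4.
  (mu x nu)(A x B) = 3 * 4 = 12.

12


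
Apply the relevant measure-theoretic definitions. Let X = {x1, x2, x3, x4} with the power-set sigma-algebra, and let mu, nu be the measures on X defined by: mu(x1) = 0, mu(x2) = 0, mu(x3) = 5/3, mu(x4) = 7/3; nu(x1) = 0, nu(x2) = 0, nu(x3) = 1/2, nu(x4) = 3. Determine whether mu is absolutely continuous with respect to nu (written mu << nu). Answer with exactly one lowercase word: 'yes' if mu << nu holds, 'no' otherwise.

mu << nu means: every nu-null measurable set is also mu-null; equivalently, for every atom x, if nu({x}) = 0 then mu({x}) = 0.
Checking each atom:
  x1: nu = 0, mu = 0 -> consistent with mu << nu.
  x2: nu = 0, mu = 0 -> consistent with mu << nu.
  x3: nu = 1/2 > 0 -> no constraint.
  x4: nu = 3 > 0 -> no constraint.
No atom violates the condition. Therefore mu << nu.

yes


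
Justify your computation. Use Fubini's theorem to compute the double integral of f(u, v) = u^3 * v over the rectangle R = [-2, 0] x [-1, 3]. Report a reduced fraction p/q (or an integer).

f(u, v) is a tensor product of a function of u and a function of v, and both factors are bounded continuous (hence Lebesgue integrable) on the rectangle, so Fubini's theorem applies:
  integral_R f d(m x m) = (integral_a1^b1 u^3 du) * (integral_a2^b2 v dv).
Inner integral in u: integral_{-2}^{0} u^3 du = (0^4 - (-2)^4)/4
  = -4.
Inner integral in v: integral_{-1}^{3} v dv = (3^2 - (-1)^2)/2
  = 4.
Product: (-4) * (4) = -16.

-16


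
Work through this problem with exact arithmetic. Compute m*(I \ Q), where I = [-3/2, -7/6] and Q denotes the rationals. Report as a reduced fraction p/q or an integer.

The interval I = [-3/2, -7/6] has m(I) = -7/6 - (-3/2) = 1/3 (endpoints are measure-zero, so open/closed/half-open agree). Write I = (I cap Q) u (I \ Q). The rationals in I are countable, so m*(I cap Q) = 0 (cover each rational by intervals whose total length is arbitrarily small). By countable subadditivity m*(I) <= m*(I cap Q) + m*(I \ Q), hence m*(I \ Q) >= m(I) = 1/3. The reverse inequality m*(I \ Q) <= m*(I) = 1/3 is trivial since (I \ Q) is a subset of I. Therefore m*(I \ Q) = 1/3.

1/3


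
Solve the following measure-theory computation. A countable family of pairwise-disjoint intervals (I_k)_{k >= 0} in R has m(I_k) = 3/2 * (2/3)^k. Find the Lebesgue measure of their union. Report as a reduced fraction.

By countable additivity of the Lebesgue measure on pairwise disjoint measurable sets,
  m(union_{k >= 0} I_k) = sum_{k >= 0} m(I_k) = sum_{k >= 0} a * r^k,
  with a = 3/2 and r = 2/3.
Since 0 < r = 2/3 < 1, the geometric series converges:
  sum_{k >= 0} a * r^k = a / (1 - r).
  = 3/2 / (1 - 2/3)
  = 3/2 / (1/3)
  = 9/2.

9/2


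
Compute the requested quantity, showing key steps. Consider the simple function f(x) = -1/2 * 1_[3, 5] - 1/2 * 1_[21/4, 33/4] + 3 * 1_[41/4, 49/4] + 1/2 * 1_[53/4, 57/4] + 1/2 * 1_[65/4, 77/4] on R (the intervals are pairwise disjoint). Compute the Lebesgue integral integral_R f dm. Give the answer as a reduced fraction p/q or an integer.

For a simple function f = sum_i c_i * 1_{A_i} with disjoint A_i,
  integral f dm = sum_i c_i * m(A_i).
Lengths of the A_i:
  m(A_1) = 5 - 3 = 2.
  m(A_2) = 33/4 - 21/4 = 3.
  m(A_3) = 49/4 - 41/4 = 2.
  m(A_4) = 57/4 - 53/4 = 1.
  m(A_5) = 77/4 - 65/4 = 3.
Contributions c_i * m(A_i):
  (-1/2) * (2) = -1.
  (-1/2) * (3) = -3/2.
  (3) * (2) = 6.
  (1/2) * (1) = 1/2.
  (1/2) * (3) = 3/2.
Total: -1 - 3/2 + 6 + 1/2 + 3/2 = 11/2.

11/2


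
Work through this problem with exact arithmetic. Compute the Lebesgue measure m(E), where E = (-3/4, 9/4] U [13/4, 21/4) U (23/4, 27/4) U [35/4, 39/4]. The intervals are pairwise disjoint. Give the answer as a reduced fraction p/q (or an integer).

For pairwise disjoint intervals, m(union_i I_i) = sum_i m(I_i),
and m is invariant under swapping open/closed endpoints (single points have measure 0).
So m(E) = sum_i (b_i - a_i).
  I_1 has length 9/4 - (-3/4) = 3.
  I_2 has length 21/4 - 13/4 = 2.
  I_3 has length 27/4 - 23/4 = 1.
  I_4 has length 39/4 - 35/4 = 1.
Summing:
  m(E) = 3 + 2 + 1 + 1 = 7.

7


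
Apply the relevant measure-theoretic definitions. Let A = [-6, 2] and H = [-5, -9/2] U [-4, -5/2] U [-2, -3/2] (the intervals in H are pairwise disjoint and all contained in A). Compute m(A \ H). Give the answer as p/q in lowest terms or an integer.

The ambient interval has length m(A) = 2 - (-6) = 8.
Since the holes are disjoint and sit inside A, by finite additivity
  m(H) = sum_i (b_i - a_i), and m(A \ H) = m(A) - m(H).
Computing the hole measures:
  m(H_1) = -9/2 - (-5) = 1/2.
  m(H_2) = -5/2 - (-4) = 3/2.
  m(H_3) = -3/2 - (-2) = 1/2.
Summed: m(H) = 1/2 + 3/2 + 1/2 = 5/2.
So m(A \ H) = 8 - 5/2 = 11/2.

11/2


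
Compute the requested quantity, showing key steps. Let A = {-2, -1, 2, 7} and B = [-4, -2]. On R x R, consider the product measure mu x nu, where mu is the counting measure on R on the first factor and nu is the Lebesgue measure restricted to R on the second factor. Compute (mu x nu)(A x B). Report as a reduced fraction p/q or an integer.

For a measurable rectangle A x B, the product measure satisfies
  (mu x nu)(A x B) = mu(A) * nu(B).
  mu(A) = 4.
  nu(B) = 2.
  (mu x nu)(A x B) = 4 * 2 = 8.

8


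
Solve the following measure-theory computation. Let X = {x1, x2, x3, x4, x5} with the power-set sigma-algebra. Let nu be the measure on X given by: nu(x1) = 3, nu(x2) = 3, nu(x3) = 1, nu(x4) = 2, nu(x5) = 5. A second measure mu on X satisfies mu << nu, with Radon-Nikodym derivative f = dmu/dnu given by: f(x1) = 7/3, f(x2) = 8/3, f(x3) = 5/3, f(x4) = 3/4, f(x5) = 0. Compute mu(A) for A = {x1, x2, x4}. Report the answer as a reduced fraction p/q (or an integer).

By the defining property of the Radon-Nikodym derivative, for every measurable set A,
  mu(A) = integral_A f dnu.
Since nu is a discrete measure concentrated on the atoms of X, the integral over A reduces to the sum
  mu(A) = sum_{x in A} f(x) * nu({x}).
Computing each term:
  x1: f(x1) * nu(x1) = 7/3 * 3 = 7.
  x2: f(x2) * nu(x2) = 8/3 * 3 = 8.
  x4: f(x4) * nu(x4) = 3/4 * 2 = 3/2.
Summing: mu(A) = 7 + 8 + 3/2 = 33/2.

33/2
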